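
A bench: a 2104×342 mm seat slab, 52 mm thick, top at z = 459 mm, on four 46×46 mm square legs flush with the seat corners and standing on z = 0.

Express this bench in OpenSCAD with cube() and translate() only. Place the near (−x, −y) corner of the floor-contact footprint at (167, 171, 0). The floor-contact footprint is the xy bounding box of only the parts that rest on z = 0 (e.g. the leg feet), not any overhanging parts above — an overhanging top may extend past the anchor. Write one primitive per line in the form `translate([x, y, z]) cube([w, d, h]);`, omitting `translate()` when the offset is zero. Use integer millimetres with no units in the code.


translate([167, 171, 407]) cube([2104, 342, 52]);
translate([167, 171, 0]) cube([46, 46, 407]);
translate([167, 467, 0]) cube([46, 46, 407]);
translate([2225, 171, 0]) cube([46, 46, 407]);
translate([2225, 467, 0]) cube([46, 46, 407]);


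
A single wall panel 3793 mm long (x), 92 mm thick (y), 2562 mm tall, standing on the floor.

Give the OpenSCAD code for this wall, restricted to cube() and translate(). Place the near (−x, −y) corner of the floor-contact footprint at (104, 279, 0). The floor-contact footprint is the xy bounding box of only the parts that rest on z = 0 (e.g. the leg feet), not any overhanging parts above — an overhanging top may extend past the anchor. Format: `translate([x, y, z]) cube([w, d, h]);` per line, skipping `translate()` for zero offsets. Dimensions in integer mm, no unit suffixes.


translate([104, 279, 0]) cube([3793, 92, 2562]);


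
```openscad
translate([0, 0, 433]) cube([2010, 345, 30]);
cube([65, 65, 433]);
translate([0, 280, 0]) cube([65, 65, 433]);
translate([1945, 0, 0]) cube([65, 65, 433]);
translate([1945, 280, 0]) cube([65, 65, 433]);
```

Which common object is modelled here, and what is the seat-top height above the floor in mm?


A bench. The seat-top height is 463 mm.

A long slab on four corner posts — a bench. The slab sits at z = 433 with thickness 30, so the top is 433 + 30 = 463 mm.


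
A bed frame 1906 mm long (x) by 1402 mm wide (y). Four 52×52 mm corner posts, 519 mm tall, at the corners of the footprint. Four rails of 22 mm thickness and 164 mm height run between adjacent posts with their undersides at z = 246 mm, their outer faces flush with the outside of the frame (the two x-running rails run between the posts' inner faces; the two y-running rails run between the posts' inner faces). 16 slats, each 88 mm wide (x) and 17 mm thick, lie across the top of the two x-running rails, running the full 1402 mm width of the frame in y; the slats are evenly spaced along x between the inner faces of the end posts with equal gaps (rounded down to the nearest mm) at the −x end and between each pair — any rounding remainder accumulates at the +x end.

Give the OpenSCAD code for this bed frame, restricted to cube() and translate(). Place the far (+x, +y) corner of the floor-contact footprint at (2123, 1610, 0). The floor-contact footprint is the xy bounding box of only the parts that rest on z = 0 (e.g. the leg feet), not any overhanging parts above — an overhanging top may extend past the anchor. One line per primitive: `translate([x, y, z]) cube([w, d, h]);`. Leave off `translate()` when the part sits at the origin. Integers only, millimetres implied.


// slat z = rail_z + rail_h = 246 + 164 = 410
// slat gap = ⌊(1802 − 16·88) / 17⌋ = 23
translate([217, 208, 0]) cube([52, 52, 519]);
translate([217, 1558, 0]) cube([52, 52, 519]);
translate([2071, 208, 0]) cube([52, 52, 519]);
translate([2071, 1558, 0]) cube([52, 52, 519]);
translate([269, 208, 246]) cube([1802, 22, 164]);
translate([269, 1588, 246]) cube([1802, 22, 164]);
translate([217, 260, 246]) cube([22, 1298, 164]);
translate([2101, 260, 246]) cube([22, 1298, 164]);
translate([292, 208, 410]) cube([88, 1402, 17]);
translate([403, 208, 410]) cube([88, 1402, 17]);
translate([514, 208, 410]) cube([88, 1402, 17]);
translate([625, 208, 410]) cube([88, 1402, 17]);
translate([736, 208, 410]) cube([88, 1402, 17]);
translate([847, 208, 410]) cube([88, 1402, 17]);
translate([958, 208, 410]) cube([88, 1402, 17]);
translate([1069, 208, 410]) cube([88, 1402, 17]);
translate([1180, 208, 410]) cube([88, 1402, 17]);
translate([1291, 208, 410]) cube([88, 1402, 17]);
translate([1402, 208, 410]) cube([88, 1402, 17]);
translate([1513, 208, 410]) cube([88, 1402, 17]);
translate([1624, 208, 410]) cube([88, 1402, 17]);
translate([1735, 208, 410]) cube([88, 1402, 17]);
translate([1846, 208, 410]) cube([88, 1402, 17]);
translate([1957, 208, 410]) cube([88, 1402, 17]);


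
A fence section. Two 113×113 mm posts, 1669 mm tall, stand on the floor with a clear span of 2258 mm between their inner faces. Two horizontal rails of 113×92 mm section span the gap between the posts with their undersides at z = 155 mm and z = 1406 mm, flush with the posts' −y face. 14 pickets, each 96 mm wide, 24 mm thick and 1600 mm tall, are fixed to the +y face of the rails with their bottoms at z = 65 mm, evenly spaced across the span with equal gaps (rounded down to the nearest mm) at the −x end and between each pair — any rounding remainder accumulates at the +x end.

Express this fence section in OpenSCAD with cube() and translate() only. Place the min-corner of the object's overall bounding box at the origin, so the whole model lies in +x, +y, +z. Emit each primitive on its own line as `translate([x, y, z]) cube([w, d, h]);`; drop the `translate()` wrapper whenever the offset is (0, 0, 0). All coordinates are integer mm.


cube([113, 113, 1669]);
translate([2371, 0, 0]) cube([113, 113, 1669]);
translate([113, 0, 155]) cube([2258, 113, 92]);
translate([113, 0, 1406]) cube([2258, 113, 92]);
translate([173, 113, 65]) cube([96, 24, 1600]);
translate([329, 113, 65]) cube([96, 24, 1600]);
translate([485, 113, 65]) cube([96, 24, 1600]);
translate([641, 113, 65]) cube([96, 24, 1600]);
translate([797, 113, 65]) cube([96, 24, 1600]);
translate([953, 113, 65]) cube([96, 24, 1600]);
translate([1109, 113, 65]) cube([96, 24, 1600]);
translate([1265, 113, 65]) cube([96, 24, 1600]);
translate([1421, 113, 65]) cube([96, 24, 1600]);
translate([1577, 113, 65]) cube([96, 24, 1600]);
translate([1733, 113, 65]) cube([96, 24, 1600]);
translate([1889, 113, 65]) cube([96, 24, 1600]);
translate([2045, 113, 65]) cube([96, 24, 1600]);
translate([2201, 113, 65]) cube([96, 24, 1600]);


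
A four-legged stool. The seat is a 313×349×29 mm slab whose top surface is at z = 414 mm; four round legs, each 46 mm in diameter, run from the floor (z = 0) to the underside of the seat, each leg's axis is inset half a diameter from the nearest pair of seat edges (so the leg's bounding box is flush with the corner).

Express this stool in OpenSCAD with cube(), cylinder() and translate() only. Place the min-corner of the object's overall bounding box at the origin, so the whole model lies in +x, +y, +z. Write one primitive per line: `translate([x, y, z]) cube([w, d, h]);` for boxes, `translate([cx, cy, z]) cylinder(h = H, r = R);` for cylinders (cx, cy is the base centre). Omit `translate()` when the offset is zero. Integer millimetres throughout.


// leg_h = 414 - 29 = 385
translate([0, 0, 385]) cube([313, 349, 29]);
translate([23, 23, 0]) cylinder(h = 385, r = 23);
translate([290, 23, 0]) cylinder(h = 385, r = 23);
translate([23, 326, 0]) cylinder(h = 385, r = 23);
translate([290, 326, 0]) cylinder(h = 385, r = 23);


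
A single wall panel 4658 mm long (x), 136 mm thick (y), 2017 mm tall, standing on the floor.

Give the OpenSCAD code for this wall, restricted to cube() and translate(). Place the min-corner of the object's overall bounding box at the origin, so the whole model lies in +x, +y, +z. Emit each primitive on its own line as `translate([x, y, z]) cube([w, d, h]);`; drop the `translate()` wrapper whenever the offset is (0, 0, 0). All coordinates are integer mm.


cube([4658, 136, 2017]);


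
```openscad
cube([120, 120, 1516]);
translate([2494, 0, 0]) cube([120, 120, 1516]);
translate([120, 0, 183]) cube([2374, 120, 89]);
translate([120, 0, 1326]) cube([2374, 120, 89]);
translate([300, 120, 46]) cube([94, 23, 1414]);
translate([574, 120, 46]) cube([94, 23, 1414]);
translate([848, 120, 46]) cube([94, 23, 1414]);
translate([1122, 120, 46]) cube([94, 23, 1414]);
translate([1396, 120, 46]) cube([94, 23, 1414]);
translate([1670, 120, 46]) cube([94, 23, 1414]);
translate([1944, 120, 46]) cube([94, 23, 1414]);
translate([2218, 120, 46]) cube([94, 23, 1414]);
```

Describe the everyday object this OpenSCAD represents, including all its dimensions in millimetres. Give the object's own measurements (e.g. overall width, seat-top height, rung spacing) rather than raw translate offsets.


A fence section. Two 120×120 mm posts, 1516 mm tall, stand on the floor with a clear span of 2374 mm between their inner faces. Two horizontal rails of 120×89 mm section span the gap between the posts with their undersides at z = 183 mm and z = 1326 mm, flush with the posts' −y face. 8 pickets, each 94 mm wide, 23 mm thick and 1414 mm tall, are fixed to the +y face of the rails with their bottoms at z = 46 mm, spaced across the span with a 180 mm gap after the −x post and between neighbouring pickets, with 182 mm left before the +x post.


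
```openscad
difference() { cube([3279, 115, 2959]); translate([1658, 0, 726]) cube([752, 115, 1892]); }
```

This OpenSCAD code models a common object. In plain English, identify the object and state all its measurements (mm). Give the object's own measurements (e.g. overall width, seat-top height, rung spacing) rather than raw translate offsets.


A wall 3279 mm long (x), 115 mm thick (y), 2959 mm tall, with a rectangular window opening cut through it. The opening is 752 mm wide and 1892 mm tall; its sill is at z = 726 mm and its near (−x) edge is 1658 mm from the wall's −x end. The opening passes through the full wall thickness.


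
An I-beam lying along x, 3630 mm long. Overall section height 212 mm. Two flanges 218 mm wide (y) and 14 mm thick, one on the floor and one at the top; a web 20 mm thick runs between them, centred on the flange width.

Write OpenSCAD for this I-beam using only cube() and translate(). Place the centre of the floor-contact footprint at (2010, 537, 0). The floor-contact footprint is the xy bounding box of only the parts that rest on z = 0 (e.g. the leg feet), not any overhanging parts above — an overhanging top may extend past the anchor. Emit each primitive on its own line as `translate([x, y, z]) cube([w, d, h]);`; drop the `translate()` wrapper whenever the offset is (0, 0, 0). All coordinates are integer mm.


translate([195, 428, 0]) cube([3630, 218, 14]);
translate([195, 527, 14]) cube([3630, 20, 184]);
translate([195, 428, 198]) cube([3630, 218, 14]);


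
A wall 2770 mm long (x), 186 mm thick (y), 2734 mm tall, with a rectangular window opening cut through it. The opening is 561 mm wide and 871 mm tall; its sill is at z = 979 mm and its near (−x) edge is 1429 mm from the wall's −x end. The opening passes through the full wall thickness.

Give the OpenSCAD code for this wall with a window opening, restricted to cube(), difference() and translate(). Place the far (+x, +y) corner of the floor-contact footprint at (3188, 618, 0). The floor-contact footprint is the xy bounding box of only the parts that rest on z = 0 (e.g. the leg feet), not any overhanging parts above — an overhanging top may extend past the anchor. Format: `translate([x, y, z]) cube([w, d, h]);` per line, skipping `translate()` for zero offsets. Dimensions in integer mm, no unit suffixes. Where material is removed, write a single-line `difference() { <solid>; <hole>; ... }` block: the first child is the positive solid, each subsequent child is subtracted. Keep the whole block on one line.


difference() { translate([418, 432, 0]) cube([2770, 186, 2734]); translate([1847, 432, 979]) cube([561, 186, 871]); }


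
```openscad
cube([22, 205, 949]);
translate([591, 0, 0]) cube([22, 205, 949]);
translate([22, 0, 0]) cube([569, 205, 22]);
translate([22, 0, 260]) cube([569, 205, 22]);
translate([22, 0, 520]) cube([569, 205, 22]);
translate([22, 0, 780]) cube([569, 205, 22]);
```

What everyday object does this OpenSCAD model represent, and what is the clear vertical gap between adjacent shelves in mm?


A bookshelf. The clear shelf gap is 238 mm.

Two tall side panels with 4 horizontal boards between them — a bookshelf. The first two shelf undersides are at z = 0 and z = 260; with shelf thickness 22, the clear gap is 260 − 0 − 22 = 238 mm.


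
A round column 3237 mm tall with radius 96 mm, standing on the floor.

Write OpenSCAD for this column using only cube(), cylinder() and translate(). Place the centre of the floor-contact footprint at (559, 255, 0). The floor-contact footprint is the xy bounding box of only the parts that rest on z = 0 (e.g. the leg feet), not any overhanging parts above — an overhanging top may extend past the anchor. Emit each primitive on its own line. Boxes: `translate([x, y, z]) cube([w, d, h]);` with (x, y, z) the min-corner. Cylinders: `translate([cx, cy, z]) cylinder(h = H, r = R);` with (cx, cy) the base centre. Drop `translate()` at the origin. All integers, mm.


translate([559, 255, 0]) cylinder(h = 3237, r = 96);


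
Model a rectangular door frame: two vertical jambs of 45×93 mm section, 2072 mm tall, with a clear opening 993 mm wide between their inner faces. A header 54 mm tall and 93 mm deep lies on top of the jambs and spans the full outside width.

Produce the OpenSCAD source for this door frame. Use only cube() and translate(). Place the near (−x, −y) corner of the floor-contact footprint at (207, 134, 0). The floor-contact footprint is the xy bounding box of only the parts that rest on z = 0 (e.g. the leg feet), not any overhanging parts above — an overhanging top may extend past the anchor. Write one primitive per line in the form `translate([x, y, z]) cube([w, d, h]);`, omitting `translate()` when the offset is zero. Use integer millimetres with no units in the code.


translate([207, 134, 0]) cube([45, 93, 2072]);
translate([1245, 134, 0]) cube([45, 93, 2072]);
translate([207, 134, 2072]) cube([1083, 93, 54]);


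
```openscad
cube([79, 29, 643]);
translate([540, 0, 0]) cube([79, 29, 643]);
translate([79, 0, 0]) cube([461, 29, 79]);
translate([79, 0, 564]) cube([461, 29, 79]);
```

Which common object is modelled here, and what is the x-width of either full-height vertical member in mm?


A picture frame. The border width is 79 mm.

Four thin pieces enclosing a rectangular opening — a picture frame. The two full-height stiles are 643 mm tall; the top rail sits at z = 564 and is 79 mm tall, so the border above the opening is 643 − 564 = 79 mm, matching the stile x-width.


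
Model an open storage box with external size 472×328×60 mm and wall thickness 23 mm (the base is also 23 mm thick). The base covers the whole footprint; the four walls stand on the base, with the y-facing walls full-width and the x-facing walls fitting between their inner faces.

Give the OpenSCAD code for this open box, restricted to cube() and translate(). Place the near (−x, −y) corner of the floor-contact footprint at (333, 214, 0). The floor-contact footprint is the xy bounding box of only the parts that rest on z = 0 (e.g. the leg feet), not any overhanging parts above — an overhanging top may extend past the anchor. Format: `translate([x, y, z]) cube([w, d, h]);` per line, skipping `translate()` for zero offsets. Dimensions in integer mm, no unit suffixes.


translate([333, 214, 0]) cube([472, 328, 23]);
translate([333, 214, 23]) cube([472, 23, 37]);
translate([333, 519, 23]) cube([472, 23, 37]);
translate([333, 237, 23]) cube([23, 282, 37]);
translate([782, 237, 23]) cube([23, 282, 37]);


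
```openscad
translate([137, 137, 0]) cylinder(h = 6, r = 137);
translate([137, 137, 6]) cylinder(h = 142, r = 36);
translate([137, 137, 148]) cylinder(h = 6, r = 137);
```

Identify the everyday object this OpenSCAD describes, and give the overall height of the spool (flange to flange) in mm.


A spool. The overall height is 154 mm.

Three coaxial cylinders, large–small–large — a spool. Two 6 mm flanges and a 142 mm core give 6 + 142 + 6 = 154 mm.


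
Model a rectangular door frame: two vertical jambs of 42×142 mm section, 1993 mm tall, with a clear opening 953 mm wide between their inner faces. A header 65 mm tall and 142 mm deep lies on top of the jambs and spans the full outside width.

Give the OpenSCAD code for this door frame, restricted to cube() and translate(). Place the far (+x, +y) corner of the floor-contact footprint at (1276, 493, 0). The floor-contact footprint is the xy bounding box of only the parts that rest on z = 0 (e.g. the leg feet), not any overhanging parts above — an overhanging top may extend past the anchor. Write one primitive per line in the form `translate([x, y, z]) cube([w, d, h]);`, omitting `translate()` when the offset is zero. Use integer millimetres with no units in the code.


translate([239, 351, 0]) cube([42, 142, 1993]);
translate([1234, 351, 0]) cube([42, 142, 1993]);
translate([239, 351, 1993]) cube([1037, 142, 65]);


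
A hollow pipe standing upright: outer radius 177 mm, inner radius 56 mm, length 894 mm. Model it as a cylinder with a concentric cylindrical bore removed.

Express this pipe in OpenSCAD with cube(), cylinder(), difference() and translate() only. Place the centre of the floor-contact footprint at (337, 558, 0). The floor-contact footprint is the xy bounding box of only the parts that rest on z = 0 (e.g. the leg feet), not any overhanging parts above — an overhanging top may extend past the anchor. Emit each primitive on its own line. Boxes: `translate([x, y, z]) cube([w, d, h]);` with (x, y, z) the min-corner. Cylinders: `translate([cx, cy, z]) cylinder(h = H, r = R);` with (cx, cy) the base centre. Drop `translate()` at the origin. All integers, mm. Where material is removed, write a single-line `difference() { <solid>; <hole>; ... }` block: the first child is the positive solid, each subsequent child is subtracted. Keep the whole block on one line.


difference() { translate([337, 558, 0]) cylinder(h = 894, r = 177); translate([337, 558, 0]) cylinder(h = 894, r = 56); }


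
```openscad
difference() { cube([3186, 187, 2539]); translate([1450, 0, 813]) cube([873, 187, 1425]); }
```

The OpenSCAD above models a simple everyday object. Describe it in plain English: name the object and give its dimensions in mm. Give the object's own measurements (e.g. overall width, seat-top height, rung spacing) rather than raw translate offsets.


A wall 3186 mm long (x), 187 mm thick (y), 2539 mm tall, with a rectangular window opening cut through it. The opening is 873 mm wide and 1425 mm tall; its sill is at z = 813 mm and its near (−x) edge is 1450 mm from the wall's −x end. The opening passes through the full wall thickness.


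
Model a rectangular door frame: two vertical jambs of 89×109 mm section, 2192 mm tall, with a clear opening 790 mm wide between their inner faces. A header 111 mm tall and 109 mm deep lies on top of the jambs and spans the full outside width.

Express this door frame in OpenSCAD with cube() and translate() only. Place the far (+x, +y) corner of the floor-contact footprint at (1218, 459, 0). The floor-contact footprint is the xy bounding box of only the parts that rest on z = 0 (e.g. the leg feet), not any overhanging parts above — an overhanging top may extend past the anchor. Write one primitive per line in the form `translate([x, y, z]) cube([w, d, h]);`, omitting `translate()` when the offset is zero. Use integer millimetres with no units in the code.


translate([250, 350, 0]) cube([89, 109, 2192]);
translate([1129, 350, 0]) cube([89, 109, 2192]);
translate([250, 350, 2192]) cube([968, 109, 111]);


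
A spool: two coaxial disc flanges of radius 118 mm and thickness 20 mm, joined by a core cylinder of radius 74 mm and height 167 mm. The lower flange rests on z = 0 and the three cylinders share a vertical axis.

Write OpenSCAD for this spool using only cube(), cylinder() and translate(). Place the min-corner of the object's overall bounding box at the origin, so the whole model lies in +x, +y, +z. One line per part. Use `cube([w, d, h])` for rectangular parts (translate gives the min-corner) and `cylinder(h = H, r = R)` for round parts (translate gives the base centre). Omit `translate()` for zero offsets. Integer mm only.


translate([118, 118, 0]) cylinder(h = 20, r = 118);
translate([118, 118, 20]) cylinder(h = 167, r = 74);
translate([118, 118, 187]) cylinder(h = 20, r = 118);


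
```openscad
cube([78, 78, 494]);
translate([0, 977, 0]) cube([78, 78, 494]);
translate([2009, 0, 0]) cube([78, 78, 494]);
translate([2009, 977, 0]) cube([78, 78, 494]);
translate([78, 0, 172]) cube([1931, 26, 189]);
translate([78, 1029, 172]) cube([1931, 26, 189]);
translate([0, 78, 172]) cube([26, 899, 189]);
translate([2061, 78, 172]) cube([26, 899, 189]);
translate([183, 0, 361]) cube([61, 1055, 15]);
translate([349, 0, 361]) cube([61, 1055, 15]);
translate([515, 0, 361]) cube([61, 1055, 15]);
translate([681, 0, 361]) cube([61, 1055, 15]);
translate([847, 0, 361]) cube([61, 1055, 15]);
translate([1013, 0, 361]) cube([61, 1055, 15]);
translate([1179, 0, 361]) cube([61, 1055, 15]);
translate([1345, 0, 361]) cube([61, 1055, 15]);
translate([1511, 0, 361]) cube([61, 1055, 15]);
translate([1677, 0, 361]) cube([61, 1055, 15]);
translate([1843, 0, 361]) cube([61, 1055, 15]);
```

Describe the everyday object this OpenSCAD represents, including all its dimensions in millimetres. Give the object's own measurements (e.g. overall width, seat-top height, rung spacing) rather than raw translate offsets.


A bed frame 2087 mm long (x) by 1055 mm wide (y). Four 78×78 mm corner posts, 494 mm tall, at the corners of the footprint. Four rails of 26 mm thickness and 189 mm height run between adjacent posts with their undersides at z = 172 mm, their outer faces flush with the outside of the frame (the two x-running rails run between the posts' inner faces; the two y-running rails run between the posts' inner faces). 11 slats, each 61 mm wide (x) and 15 mm thick, lie across the top of the two x-running rails, running the full 1055 mm width of the frame in y; along x they sit between the end posts with a 105 mm gap after the −x posts and between neighbouring slats and before the +x posts.


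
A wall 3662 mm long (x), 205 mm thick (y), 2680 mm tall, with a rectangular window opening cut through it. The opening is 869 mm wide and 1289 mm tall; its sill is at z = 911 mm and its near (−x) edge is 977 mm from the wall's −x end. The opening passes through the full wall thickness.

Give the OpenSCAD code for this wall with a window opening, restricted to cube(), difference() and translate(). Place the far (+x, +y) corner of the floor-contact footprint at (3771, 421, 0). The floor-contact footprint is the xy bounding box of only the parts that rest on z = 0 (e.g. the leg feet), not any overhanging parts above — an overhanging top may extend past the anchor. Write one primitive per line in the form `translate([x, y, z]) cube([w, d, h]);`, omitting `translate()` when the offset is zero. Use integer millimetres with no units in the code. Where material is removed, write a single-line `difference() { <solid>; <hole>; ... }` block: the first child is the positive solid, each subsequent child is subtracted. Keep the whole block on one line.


difference() { translate([109, 216, 0]) cube([3662, 205, 2680]); translate([1086, 216, 911]) cube([869, 205, 1289]); }


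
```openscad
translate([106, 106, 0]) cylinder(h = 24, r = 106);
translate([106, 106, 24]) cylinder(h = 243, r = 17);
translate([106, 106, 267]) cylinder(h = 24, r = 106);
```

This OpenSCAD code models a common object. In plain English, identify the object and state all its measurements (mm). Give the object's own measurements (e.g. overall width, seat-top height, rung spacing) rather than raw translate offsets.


A spool: two coaxial disc flanges of radius 106 mm and thickness 24 mm, joined by a core cylinder of radius 17 mm and height 243 mm. The lower flange rests on z = 0 and the three cylinders share a vertical axis.


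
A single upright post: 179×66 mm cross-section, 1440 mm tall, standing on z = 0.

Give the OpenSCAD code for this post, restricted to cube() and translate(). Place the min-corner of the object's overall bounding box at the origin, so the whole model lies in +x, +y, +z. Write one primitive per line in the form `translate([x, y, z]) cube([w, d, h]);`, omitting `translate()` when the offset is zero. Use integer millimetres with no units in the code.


cube([179, 66, 1440]);


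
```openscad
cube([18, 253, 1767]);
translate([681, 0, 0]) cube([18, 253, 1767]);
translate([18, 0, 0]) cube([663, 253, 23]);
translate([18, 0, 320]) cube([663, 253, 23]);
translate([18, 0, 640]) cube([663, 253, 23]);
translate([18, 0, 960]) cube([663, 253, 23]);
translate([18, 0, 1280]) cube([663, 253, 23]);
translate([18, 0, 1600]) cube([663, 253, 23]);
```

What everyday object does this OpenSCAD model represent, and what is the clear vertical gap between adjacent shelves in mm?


A bookshelf. The clear shelf gap is 297 mm.

Two tall side panels with 6 horizontal boards between them — a bookshelf. The first two shelf undersides are at z = 0 and z = 320; with shelf thickness 23, the clear gap is 320 − 0 − 23 = 297 mm.


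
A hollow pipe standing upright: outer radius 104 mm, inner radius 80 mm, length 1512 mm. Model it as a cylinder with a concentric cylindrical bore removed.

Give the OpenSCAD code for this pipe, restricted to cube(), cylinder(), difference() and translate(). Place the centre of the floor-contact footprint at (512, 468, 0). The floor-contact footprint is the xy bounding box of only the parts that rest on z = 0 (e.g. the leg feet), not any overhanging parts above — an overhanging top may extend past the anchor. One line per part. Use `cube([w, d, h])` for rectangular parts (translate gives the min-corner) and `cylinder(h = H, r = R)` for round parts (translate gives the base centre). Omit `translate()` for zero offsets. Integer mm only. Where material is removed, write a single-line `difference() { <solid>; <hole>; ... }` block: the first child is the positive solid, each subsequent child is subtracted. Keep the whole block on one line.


difference() { translate([512, 468, 0]) cylinder(h = 1512, r = 104); translate([512, 468, 0]) cylinder(h = 1512, r = 80); }


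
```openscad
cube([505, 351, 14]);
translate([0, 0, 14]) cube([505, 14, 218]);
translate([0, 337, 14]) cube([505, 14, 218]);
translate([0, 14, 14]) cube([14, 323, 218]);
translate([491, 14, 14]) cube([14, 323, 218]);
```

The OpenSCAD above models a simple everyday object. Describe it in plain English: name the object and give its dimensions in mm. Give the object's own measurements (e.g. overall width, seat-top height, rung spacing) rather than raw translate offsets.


An open-topped rectangular box: outside dimensions 505×351×232 mm, with a uniform wall and base thickness of 14 mm. The base is a full 505×351 slab on the floor; four walls sit on top of the base. The front and back walls (the −y and +y sides) span the full width; the two side walls fit between them.


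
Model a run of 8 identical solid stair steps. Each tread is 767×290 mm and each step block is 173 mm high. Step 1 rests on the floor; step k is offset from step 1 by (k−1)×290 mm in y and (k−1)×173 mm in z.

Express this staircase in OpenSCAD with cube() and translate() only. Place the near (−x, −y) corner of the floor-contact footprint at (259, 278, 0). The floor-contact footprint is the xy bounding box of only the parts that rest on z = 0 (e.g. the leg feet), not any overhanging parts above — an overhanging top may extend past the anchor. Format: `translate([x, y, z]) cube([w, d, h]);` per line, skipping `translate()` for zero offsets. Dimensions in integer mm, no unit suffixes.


translate([259, 278, 0]) cube([767, 290, 173]);
translate([259, 568, 173]) cube([767, 290, 173]);
translate([259, 858, 346]) cube([767, 290, 173]);
translate([259, 1148, 519]) cube([767, 290, 173]);
translate([259, 1438, 692]) cube([767, 290, 173]);
translate([259, 1728, 865]) cube([767, 290, 173]);
translate([259, 2018, 1038]) cube([767, 290, 173]);
translate([259, 2308, 1211]) cube([767, 290, 173]);


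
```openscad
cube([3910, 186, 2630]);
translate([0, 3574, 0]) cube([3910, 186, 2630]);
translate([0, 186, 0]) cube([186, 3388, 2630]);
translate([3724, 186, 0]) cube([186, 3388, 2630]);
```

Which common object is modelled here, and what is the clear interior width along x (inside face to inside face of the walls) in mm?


A house (or room) frame. The interior width is 3538 mm.

Four 2630 mm walls enclosing a rectangle with no floor or roof — a room or house frame. Outside width is 3910 mm and wall thickness is 186 mm, so the interior width is 3910 − 2 × 186 = 3538 mm.


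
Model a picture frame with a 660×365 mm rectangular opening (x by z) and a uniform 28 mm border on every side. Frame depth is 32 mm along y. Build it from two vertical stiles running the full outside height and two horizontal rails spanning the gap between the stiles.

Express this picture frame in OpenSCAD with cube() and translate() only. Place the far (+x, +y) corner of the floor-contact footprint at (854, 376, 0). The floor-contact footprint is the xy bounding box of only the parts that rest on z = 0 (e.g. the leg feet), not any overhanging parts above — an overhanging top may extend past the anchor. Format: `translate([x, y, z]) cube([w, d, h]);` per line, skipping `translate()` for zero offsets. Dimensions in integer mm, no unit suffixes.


translate([138, 344, 0]) cube([28, 32, 421]);
translate([826, 344, 0]) cube([28, 32, 421]);
translate([166, 344, 0]) cube([660, 32, 28]);
translate([166, 344, 393]) cube([660, 32, 28]);


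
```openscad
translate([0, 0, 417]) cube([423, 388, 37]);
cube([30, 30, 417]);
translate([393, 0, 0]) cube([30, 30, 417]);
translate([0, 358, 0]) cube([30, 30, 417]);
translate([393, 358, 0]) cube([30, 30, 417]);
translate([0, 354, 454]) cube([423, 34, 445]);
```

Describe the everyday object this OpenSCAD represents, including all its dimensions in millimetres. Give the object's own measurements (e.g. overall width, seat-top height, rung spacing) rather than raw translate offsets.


A chair. The seat is a 423×388×37 mm slab with its top at z = 454 mm, on four 30×30 mm corner legs (flush with the seat edges, standing on z = 0). A flat backrest 34 mm thick, 445 mm tall, spans the full seat width and rises from the seat top along its +y edge, rear face flush with the rear of the seat.


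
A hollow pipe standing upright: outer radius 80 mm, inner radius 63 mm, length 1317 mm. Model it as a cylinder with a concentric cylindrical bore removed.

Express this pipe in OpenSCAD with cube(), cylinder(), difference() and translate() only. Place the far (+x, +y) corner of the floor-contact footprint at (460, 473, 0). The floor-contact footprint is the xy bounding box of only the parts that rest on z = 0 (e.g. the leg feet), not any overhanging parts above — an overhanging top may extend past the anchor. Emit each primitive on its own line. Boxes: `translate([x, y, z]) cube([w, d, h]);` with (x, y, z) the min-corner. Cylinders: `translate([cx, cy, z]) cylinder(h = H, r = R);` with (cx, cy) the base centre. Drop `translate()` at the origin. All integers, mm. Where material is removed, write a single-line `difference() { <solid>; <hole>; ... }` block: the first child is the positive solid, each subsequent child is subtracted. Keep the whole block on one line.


difference() { translate([380, 393, 0]) cylinder(h = 1317, r = 80); translate([380, 393, 0]) cylinder(h = 1317, r = 63); }


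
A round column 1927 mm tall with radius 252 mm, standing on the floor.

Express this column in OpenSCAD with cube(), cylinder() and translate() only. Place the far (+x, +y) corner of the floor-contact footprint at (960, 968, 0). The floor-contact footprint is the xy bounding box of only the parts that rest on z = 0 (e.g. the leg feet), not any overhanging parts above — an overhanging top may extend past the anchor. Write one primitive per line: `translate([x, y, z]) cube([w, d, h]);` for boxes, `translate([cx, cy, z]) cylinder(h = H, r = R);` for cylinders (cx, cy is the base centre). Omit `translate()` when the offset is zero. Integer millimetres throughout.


translate([708, 716, 0]) cylinder(h = 1927, r = 252);


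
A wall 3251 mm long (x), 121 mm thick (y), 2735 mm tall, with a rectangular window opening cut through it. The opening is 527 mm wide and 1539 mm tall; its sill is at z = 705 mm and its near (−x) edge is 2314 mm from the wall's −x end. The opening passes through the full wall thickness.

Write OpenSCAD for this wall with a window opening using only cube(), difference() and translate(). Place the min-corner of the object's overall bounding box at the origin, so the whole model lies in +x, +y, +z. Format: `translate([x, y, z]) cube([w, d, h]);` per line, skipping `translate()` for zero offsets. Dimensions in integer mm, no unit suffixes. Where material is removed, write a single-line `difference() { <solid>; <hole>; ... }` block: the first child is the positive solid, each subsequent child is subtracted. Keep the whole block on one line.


difference() { cube([3251, 121, 2735]); translate([2314, 0, 705]) cube([527, 121, 1539]); }


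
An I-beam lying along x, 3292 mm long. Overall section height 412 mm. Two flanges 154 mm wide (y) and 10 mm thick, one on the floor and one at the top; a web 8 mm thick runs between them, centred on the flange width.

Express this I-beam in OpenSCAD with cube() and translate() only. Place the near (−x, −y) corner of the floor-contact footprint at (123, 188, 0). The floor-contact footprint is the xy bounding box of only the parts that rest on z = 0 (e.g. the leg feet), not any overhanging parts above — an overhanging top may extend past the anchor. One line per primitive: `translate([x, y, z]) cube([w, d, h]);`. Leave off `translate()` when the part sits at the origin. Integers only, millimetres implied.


translate([123, 188, 0]) cube([3292, 154, 10]);
translate([123, 261, 10]) cube([3292, 8, 392]);
translate([123, 188, 402]) cube([3292, 154, 10]);


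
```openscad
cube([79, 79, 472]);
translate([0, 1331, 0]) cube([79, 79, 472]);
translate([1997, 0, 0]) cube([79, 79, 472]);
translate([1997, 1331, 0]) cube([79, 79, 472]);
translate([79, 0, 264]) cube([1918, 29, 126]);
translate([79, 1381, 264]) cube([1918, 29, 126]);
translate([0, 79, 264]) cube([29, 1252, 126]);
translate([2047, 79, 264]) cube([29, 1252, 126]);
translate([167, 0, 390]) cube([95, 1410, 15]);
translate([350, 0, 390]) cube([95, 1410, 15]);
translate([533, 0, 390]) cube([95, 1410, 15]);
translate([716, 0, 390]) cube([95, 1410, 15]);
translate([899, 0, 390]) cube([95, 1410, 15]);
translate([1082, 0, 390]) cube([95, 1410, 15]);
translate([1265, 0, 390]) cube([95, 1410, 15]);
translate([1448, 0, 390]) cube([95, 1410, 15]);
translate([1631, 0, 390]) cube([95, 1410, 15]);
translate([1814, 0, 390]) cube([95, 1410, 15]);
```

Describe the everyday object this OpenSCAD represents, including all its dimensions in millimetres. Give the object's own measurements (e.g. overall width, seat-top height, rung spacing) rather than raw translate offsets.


A bed frame 2076 mm long (x) by 1410 mm wide (y). Four 79×79 mm corner posts, 472 mm tall, at the corners of the footprint. Four rails of 29 mm thickness and 126 mm height run between adjacent posts with their undersides at z = 264 mm, their outer faces flush with the outside of the frame (the two x-running rails run between the posts' inner faces; the two y-running rails run between the posts' inner faces). 10 slats, each 95 mm wide (x) and 15 mm thick, lie across the top of the two x-running rails, running the full 1410 mm width of the frame in y; along x they sit between the end posts with a 88 mm gap after the −x posts and between neighbouring slats and before the +x posts.


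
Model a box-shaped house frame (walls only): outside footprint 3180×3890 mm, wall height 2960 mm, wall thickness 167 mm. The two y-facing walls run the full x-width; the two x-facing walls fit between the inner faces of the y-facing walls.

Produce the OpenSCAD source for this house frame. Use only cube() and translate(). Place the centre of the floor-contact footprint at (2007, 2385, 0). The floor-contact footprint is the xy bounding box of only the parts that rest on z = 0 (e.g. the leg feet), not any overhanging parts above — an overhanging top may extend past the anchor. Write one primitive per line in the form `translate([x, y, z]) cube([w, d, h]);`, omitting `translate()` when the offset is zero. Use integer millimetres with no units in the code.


translate([417, 440, 0]) cube([3180, 167, 2960]);
translate([417, 4163, 0]) cube([3180, 167, 2960]);
translate([417, 607, 0]) cube([167, 3556, 2960]);
translate([3430, 607, 0]) cube([167, 3556, 2960]);


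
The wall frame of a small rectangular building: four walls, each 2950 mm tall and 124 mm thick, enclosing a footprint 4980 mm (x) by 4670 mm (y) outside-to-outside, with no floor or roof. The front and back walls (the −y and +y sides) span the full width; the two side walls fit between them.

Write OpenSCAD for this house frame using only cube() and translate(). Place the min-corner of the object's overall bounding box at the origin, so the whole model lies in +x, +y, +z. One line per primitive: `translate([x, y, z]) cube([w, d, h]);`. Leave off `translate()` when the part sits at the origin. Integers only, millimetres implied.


cube([4980, 124, 2950]);
translate([0, 4546, 0]) cube([4980, 124, 2950]);
translate([0, 124, 0]) cube([124, 4422, 2950]);
translate([4856, 124, 0]) cube([124, 4422, 2950]);


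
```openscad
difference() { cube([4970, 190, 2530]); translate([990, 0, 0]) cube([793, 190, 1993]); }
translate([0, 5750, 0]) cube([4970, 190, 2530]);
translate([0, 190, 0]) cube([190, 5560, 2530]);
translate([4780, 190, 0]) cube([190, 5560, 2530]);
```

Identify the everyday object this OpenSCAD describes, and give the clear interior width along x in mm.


A single room. The interior width is 4590 mm.

Four walls enclosing a rectangle with a door in the front wall — a room. Outside width 4970 minus two 190 mm walls gives 4590 mm.


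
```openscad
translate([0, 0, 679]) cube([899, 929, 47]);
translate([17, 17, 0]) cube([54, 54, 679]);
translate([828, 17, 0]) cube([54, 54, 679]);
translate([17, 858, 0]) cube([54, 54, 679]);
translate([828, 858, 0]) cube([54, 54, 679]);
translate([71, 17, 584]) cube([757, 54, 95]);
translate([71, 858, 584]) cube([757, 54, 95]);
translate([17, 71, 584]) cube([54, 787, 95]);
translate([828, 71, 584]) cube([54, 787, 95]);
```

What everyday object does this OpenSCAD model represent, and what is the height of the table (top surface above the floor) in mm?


A table. The table height is 726 mm.

A 899×929×47 slab sits at z = 679 on four 54 mm square posts — a table. The top surface is at 679 + 47 = 726 mm.


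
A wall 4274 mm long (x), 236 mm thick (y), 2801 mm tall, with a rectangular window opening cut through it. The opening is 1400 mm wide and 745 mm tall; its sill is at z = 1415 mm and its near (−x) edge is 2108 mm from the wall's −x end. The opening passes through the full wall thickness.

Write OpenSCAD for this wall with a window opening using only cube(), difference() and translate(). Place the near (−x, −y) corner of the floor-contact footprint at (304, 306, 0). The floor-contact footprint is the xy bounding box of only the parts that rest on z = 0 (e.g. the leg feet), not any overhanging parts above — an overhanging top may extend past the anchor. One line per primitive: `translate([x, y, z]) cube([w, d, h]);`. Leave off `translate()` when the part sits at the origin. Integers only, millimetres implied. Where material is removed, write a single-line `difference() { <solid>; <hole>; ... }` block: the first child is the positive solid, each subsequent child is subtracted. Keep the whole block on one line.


difference() { translate([304, 306, 0]) cube([4274, 236, 2801]); translate([2412, 306, 1415]) cube([1400, 236, 745]); }
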